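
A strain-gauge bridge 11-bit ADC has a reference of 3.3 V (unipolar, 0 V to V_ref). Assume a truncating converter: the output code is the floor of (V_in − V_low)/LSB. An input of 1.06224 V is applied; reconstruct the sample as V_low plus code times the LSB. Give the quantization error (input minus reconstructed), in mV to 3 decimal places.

0.375 mV

LSB = 3.3/2^11 = 1.611 mV.
(V_in − V_low)/LSB = (1.06224 − 0)/0.00161133 = 659.2326 → code 659 (floor).
Reconstructed: 1.0618652 V.
V_in − V_rec = 0.000374766 V = 0.375 mV.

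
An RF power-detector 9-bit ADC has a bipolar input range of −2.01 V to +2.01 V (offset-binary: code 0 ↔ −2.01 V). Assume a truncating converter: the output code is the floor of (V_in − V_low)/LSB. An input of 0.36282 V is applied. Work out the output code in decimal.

code 302

With 512 levels over 4.02 V, one step is 7.852 mV.
Input sits at 302.210 steps above V_low.
Floor → code 302.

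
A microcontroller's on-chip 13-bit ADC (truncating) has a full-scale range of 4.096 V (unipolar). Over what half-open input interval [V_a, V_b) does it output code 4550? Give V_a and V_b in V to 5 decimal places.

[2.27500 V, 2.27550 V)

LSB = 4.096/2^13 = 0.500 mV.
V_a = V_low + 4550·LSB = 2.275 V; V_b = V_low + 4551·LSB = 2.2755 V.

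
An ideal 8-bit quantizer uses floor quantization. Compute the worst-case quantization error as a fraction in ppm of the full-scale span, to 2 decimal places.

3906.25 ppm

Truncating → worst-case error = 1 LSB = V_FS/2^8, so 1e+06/256 = 3906.25 ppm of full scale.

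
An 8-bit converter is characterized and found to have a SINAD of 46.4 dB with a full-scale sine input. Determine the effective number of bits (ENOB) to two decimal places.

7.42 bits

ENOB = (SINAD − 1.76) / 6.02 = (46.4 − 1.76)/6.02 = 7.415.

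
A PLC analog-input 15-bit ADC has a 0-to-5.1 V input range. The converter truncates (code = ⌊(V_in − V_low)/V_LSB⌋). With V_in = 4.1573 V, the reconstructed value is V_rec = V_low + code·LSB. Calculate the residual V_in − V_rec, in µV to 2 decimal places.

9.35 µV

Step size: 5.1 V ÷ 2^15 = 155.64 µV.
Scaled input = 26711.0601 LSBs, so code = 26711.
Code 26711 maps back to 0 + 26711×0.00015564 V = 4.1572906 V.
V_in − V_rec = 9.35059e-06 V = 9.35 µV.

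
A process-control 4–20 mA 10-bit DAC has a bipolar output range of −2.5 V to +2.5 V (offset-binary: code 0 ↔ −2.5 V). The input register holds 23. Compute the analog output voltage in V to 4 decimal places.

-2.3877 V

LSB = 5 V / 2^10 = 4.883 mV.
V_out = (−2.5) + 23 × 0.00488281 V = -2.3877 V.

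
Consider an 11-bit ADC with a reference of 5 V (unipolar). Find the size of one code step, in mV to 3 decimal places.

Full-scale span = 5 V.
LSB = 5 / 2^11 = 5 / 2048 = 0.00244141 V = 2.441 mV.

2.441 mV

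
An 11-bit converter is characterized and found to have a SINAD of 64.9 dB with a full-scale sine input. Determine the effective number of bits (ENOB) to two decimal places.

ENOB = (SINAD − 1.76) / 6.02 = (64.9 − 1.76)/6.02 = 10.488.

10.49 bits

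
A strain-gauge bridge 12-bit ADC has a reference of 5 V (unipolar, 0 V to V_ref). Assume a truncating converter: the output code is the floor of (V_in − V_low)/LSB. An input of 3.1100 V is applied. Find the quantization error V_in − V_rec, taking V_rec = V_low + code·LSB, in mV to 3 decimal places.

0.869 mV

One LSB is 5 V / 4096 = 1.221 mV.
(V_in − V_low)/LSB = (3.1100 − 0)/0.0012207 = 2547.7120 → code 2547 (floor).
Code 2547 maps back to 0 + 2547×0.0012207 V = 3.1091309 V.
Error = 3.1100 − 3.1091309 = 0.000869141 V = 0.869 mV.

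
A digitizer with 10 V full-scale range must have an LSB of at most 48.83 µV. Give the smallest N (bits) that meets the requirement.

Number of steps required ≥ 10 V / 48.83 µV = 204792.14.
Need 2^N ≥ 204792.14; 2^17 = 131072, 2^18 = 262144.
Minimum N = 18.

18 bits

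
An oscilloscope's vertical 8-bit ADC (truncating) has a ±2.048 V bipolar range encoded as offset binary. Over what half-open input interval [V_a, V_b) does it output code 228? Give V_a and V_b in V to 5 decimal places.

LSB = 4.096/2^8 = 16.000 mV.
V_a = V_low + 228·LSB = 1.6 V; V_b = V_low + 229·LSB = 1.616 V.

[1.60000 V, 1.61600 V)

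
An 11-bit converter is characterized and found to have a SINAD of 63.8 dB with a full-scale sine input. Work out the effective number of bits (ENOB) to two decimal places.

10.31 bits

ENOB = (SINAD − 1.76) / 6.02 = (63.8 − 1.76)/6.02 = 10.306.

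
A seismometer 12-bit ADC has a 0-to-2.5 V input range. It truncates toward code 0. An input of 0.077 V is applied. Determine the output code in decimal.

code 126

Full-scale span = 2.5 V; LSB = 2.5/2^12 = 0.610 mV.
(V_in − V_low)/LSB = (0.077 − 0) / 0.000610352 = 126.157.
Floor → code 126.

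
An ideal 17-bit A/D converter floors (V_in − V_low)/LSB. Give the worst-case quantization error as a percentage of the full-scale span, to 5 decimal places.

0.00076 %

Truncating → worst-case error = 1 LSB = V_FS/2^17, so 100/131072 = 0.000762939 % of full scale.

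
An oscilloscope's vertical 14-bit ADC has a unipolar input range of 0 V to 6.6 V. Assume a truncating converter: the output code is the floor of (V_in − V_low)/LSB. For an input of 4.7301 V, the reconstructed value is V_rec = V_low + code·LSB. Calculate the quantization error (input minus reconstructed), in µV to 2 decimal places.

46.29 µV

One LSB is 6.6 V / 16384 = 402.83 µV.
(V_in − V_low)/LSB = (4.7301 − 0)/0.000402832 = 11742.1149 → code 11742 (floor).
V_rec = 0 + 11742·0.000402832 = 4.7300537 V.
Error = 4.7301 − 4.7300537 = 4.62891e-05 V = 46.29 µV.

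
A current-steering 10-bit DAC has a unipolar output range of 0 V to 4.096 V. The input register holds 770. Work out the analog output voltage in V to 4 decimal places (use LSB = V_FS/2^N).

LSB = 4.096 V / 2^10 = 4.000 mV.
V_out = 0 + 770 × 0.004 V = 3.08 V.

3.0800 V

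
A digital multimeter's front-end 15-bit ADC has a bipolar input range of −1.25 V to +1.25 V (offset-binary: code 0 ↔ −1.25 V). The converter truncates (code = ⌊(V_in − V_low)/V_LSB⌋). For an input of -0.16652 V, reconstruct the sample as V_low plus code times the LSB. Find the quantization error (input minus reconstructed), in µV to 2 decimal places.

29.68 µV

LSB = 2.5/2^15 = 76.29 µV.
(V_in − V_low)/LSB = (-0.16652 − (−1.25))/7.62939e-05 = 14201.3891 → code 14201 (floor).
V_rec = (−1.25) + 14201·7.62939e-05 = -0.16654968 V.
Error = -0.16652 − (−0.16654968) = 2.96826e-05 V = 29.68 µV.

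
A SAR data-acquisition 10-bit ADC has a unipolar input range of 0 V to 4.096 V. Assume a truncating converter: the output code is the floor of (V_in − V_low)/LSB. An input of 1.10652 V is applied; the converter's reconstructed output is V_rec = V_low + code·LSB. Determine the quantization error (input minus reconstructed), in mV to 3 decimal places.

2.520 mV

LSB = 4.096/2^10 = 4.000 mV.
(V_in − V_low)/LSB = (1.10652 − 0)/0.004 = 276.6300 → code 276 (floor).
Reconstructed: 1.104 V.
Error = 1.10652 − 1.104 = 0.00252 V = 2.520 mV.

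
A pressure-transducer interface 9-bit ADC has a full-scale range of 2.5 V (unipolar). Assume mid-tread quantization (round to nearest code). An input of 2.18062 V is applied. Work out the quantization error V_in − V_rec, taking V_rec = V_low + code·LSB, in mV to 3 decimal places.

One LSB is 2.5 V / 512 = 4.883 mV.
(V_in − V_low)/LSB = (2.18062 − 0)/0.00488281 = 446.5910 → code 447 (round).
Code 447 maps back to 0 + 447×0.00488281 V = 2.1826172 V.
V_in − V_rec = -0.00199719 V = -1.997 mV.

-1.997 mV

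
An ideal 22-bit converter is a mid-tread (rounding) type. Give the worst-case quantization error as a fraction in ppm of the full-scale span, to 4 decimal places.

0.1192 ppm

Rounding → worst-case error = ½ LSB = V_FS/2^23, so 1e+06/8388608 = 0.119209 ppm of full scale.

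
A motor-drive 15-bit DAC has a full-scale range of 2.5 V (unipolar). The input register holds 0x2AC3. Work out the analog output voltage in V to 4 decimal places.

0.8352 V

LSB = 2.5 V / 2^15 = 76.29 µV.
Code 0x2AC3 = 10947 decimal.
V_out = 0 + 10947 × 7.62939e-05 V = 0.83519 V.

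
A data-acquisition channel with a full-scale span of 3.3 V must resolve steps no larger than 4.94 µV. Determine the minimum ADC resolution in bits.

Number of steps required ≥ 3.3 V / 4.94 µV = 668016.19.
Need 2^N ≥ 668016.19; 2^19 = 524288, 2^20 = 1048576.
Minimum N = 20.

20 bits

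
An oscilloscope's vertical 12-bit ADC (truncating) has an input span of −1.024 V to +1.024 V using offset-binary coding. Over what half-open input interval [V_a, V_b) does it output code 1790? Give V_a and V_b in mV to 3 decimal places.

[-129.000 mV, -128.500 mV)

LSB = 2.048/2^12 = 0.500 mV.
V_a = V_low + 1790·LSB = -0.129 V; V_b = V_low + 1791·LSB = -0.1285 V.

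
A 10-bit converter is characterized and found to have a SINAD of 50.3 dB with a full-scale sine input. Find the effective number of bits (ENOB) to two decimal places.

8.06 bits

ENOB = (SINAD − 1.76) / 6.02 = (50.3 − 1.76)/6.02 = 8.063.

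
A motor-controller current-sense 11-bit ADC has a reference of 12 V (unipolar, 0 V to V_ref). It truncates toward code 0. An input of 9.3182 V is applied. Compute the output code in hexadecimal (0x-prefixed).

code 0x636 (decimal 1590)

With 2048 levels over 12 V, one step is 5.859 mV.
Input sits at 1590.306 steps above V_low.
⌊·⌋(1590.306) = 1590.
In hexadecimal (0x-prefixed): 0x636.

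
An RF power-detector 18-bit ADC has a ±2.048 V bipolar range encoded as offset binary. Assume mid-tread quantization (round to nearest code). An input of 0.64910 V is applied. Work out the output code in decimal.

Full-scale span = 4.096 V; LSB = 4.096/2^18 = 15.62 µV.
Input sits at 172614.400 steps above V_low.
Round → code 172614.

code 172614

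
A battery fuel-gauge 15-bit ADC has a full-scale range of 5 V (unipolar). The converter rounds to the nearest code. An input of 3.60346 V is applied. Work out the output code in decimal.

Full-scale span = 5 V; LSB = 5/2^15 = 152.59 µV.
(3.60346 − 0) / 0.000152588 = 23615.635 LSBs.
So the output code is 23616.

code 23616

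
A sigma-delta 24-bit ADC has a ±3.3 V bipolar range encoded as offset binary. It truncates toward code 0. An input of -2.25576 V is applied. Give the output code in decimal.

code 2654460

LSB = 6.6 V / 16777216 = 0.39 µV.
Input sits at 2654460.611 steps above V_low.
Floor → code 2654460.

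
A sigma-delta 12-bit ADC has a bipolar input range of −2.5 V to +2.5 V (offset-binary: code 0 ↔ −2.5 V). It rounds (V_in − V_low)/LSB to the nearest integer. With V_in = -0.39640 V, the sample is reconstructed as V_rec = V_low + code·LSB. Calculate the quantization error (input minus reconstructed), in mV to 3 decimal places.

Step size: 5 V ÷ 2^12 = 1.221 mV.
(V_in − V_low)/LSB = (-0.39640 − (−2.5))/0.0012207 = 1723.2691 → code 1723 (round).
V_rec = (−2.5) + 1723·0.0012207 = -0.39672852 V.
Error = -0.39640 − (−0.39672852) = 0.000328516 V = 0.329 mV.

0.329 mV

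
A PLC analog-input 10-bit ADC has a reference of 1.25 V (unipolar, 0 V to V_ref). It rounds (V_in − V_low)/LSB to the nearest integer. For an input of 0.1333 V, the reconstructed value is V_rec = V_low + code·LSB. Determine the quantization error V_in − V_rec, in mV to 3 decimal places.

Step size: 1.25 V ÷ 2^10 = 1.221 mV.
(0.1333 − 0)/0.0012207 = 109.1994; round gives code 109.
Code 109 maps back to 0 + 109×0.0012207 V = 0.13305664 V.
V_in − V_rec = 0.000243359 V = 0.243 mV.

0.243 mV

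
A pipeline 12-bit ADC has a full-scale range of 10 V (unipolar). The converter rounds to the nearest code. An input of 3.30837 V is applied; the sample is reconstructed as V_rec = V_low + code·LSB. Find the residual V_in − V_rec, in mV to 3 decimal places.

Step size: 10 V ÷ 2^12 = 2.441 mV.
(V_in − V_low)/LSB = (3.30837 − 0)/0.00244141 = 1355.1084 → code 1355 (round).
Reconstructed: 3.3081055 V.
Difference: 0.000264531 V → 0.265 mV.

0.265 mV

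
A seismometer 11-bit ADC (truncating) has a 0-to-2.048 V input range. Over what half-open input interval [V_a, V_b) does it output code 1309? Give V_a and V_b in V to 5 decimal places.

LSB = 2.048/2^11 = 1.000 mV.
V_a = V_low + 1309·LSB = 1.309 V; V_b = V_low + 1310·LSB = 1.31 V.

[1.30900 V, 1.31000 V)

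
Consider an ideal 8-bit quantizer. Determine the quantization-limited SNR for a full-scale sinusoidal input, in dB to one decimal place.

SNR ≈ 6.02·N + 1.76 dB = 6.02·8 + 1.76 = 49.92 dB.

49.9 dB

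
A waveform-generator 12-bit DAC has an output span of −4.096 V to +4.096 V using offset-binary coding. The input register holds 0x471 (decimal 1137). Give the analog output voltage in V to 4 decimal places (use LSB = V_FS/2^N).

-1.8220 V

LSB = 8.192 V / 2^12 = 2.000 mV.
Code 0x471 = 1137 decimal.
V_out = (−4.096) + 1137 × 0.002 V = -1.822 V.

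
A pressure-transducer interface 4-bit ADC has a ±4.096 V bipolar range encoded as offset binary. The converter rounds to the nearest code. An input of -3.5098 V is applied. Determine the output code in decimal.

code 1

LSB = 8.192 V / 16 = 0.5120 V.
Input sits at 1.145 steps above V_low.
So the output code is 1.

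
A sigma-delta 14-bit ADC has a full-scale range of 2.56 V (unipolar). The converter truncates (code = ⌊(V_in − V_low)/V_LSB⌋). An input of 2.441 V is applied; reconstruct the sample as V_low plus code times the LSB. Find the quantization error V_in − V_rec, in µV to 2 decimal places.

62.50 µV

Step size: 2.56 V ÷ 2^14 = 156.25 µV.
Scaled input = 15622.4000 LSBs, so code = 15622.
V_rec = 0 + 15622·0.00015625 = 2.4409375 V.
V_in − V_rec = 6.25e-05 V = 62.50 µV.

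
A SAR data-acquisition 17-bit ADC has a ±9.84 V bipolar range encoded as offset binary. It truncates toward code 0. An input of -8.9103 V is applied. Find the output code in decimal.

code 6191

LSB = 19.68 V / 131072 = 150.15 µV.
Input sits at 6191.953 steps above V_low.
⌊·⌋(6191.953) = 6191.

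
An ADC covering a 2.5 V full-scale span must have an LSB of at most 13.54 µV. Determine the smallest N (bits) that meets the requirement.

18 bits

Number of steps required ≥ 2.5 V / 13.54 µV = 184638.11.
Need 2^N ≥ 184638.11; 2^17 = 131072, 2^18 = 262144.
Minimum N = 18.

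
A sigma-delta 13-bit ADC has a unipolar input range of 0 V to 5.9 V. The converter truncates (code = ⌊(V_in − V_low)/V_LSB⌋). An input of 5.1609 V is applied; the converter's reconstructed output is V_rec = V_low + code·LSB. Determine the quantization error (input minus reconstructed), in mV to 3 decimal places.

0.561 mV

One LSB is 5.9 V / 8192 = 0.720 mV.
(V_in − V_low)/LSB = (5.1609 − 0)/0.000720215 = 7165.7784 → code 7165 (floor).
Code 7165 maps back to 0 + 7165×0.000720215 V = 5.1603394 V.
Error = 5.1609 − 5.1603394 = 0.000560645 V = 0.561 mV.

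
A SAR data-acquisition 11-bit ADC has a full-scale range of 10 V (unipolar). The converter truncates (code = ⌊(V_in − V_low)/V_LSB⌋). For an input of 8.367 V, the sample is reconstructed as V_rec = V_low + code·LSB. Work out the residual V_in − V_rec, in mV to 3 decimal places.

2.742 mV

Step size: 10 V ÷ 2^11 = 4.883 mV.
(V_in − V_low)/LSB = (8.367 − 0)/0.00488281 = 1713.5616 → code 1713 (floor).
Code 1713 maps back to 0 + 1713×0.00488281 V = 8.3642578 V.
Difference: 0.00274219 V → 2.742 mV.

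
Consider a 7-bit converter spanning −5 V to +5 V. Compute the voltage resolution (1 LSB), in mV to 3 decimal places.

78.125 mV

Full-scale span = 10 V.
LSB = 10 / 2^7 = 10 / 128 = 0.078125 V = 78.125 mV.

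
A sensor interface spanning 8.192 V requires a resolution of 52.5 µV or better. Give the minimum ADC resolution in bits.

Number of steps required ≥ 8.192 V / 52.5 µV = 156038.10.
Need 2^N ≥ 156038.10; 2^17 = 131072, 2^18 = 262144.
Minimum N = 18.

18 bits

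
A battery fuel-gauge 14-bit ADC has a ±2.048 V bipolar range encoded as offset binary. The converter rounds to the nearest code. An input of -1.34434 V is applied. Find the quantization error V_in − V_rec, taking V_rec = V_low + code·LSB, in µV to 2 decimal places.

One LSB is 4.096 V / 16384 = 250.00 µV.
(-1.34434 − (−2.048))/0.00025 = 2814.6400; round gives code 2815.
Reconstructed: -1.34425 V.
Error = -1.34434 − (−1.34425) = -9e-05 V = -90.00 µV.

-90.00 µV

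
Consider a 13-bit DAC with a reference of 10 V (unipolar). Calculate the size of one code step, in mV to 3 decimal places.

Full-scale span = 10 V.
LSB = 10 / 2^13 = 10 / 8192 = 0.0012207 V = 1.221 mV.

1.221 mV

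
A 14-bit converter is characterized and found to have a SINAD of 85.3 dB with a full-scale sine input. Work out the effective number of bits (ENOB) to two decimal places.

ENOB = (SINAD − 1.76) / 6.02 = (85.3 − 1.76)/6.02 = 13.877.

13.88 bits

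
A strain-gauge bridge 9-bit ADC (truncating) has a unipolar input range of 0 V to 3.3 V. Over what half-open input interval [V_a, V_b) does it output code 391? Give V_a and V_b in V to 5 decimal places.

[2.52012 V, 2.52656 V)

LSB = 3.3/2^9 = 6.445 mV.
V_a = V_low + 391·LSB = 2.52012 V; V_b = V_low + 392·LSB = 2.52656 V.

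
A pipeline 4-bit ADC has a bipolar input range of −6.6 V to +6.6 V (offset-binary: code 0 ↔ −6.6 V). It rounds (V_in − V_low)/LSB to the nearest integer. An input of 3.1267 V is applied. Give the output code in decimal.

code 12

LSB = 13.2 V / 16 = 0.8250 V.
Input sits at 11.790 steps above V_low.
So the output code is 12.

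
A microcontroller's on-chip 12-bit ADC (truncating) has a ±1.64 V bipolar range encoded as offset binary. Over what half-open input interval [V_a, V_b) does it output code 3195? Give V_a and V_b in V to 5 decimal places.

LSB = 3.28/2^12 = 0.801 mV.
V_a = V_low + 3195·LSB = 0.918496 V; V_b = V_low + 3196·LSB = 0.919297 V.

[0.91850 V, 0.91930 V)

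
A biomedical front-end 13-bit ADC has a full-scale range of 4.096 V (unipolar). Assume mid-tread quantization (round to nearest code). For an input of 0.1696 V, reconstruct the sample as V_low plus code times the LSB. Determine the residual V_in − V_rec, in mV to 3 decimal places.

0.100 mV

LSB = 4.096/2^13 = 0.500 mV.
(V_in − V_low)/LSB = (0.1696 − 0)/0.0005 = 339.2000 → code 339 (round).
V_rec = 0 + 339·0.0005 = 0.1695 V.
V_in − V_rec = 0.0001 V = 0.100 mV.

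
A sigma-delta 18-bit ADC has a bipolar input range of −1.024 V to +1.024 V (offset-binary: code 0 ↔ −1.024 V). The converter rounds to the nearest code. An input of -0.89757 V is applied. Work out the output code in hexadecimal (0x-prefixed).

With 262144 levels over 2.048 V, one step is 7.81 µV.
(V_in − V_low)/LSB = (-0.89757 − (−1.024)) / 7.8125e-06 = 16183.040.
So the output code is 16183.
In hexadecimal (0x-prefixed): 0x3F37.

code 0x3F37 (decimal 16183)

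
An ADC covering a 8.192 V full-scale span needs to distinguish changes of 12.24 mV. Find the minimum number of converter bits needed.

10 bits

Number of steps required ≥ 8.192 V / 12.24 mV = 669.28.
Need 2^N ≥ 669.28; 2^9 = 512, 2^10 = 1024.
Minimum N = 10.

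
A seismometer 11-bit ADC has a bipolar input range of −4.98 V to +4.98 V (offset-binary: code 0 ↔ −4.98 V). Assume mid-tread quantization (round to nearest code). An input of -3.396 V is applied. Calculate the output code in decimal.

code 326

Full-scale span = 9.96 V; LSB = 9.96/2^11 = 4.863 mV.
Input sits at 325.706 steps above V_low.
round(325.706) = 326.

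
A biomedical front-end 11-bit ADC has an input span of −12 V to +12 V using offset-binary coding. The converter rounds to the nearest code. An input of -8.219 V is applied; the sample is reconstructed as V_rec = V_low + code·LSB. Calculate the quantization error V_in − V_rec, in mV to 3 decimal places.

LSB = 24/2^11 = 11.719 mV.
(V_in − V_low)/LSB = (-8.219 − (−12))/0.0117188 = 322.6453 → code 323 (round).
Reconstructed: -8.2148438 V.
V_in − V_rec = -0.00415625 V = -4.156 mV.

-4.156 mV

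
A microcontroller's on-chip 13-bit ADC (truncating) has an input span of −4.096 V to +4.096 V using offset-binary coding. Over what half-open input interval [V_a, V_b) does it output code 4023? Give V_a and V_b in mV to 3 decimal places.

LSB = 8.192/2^13 = 1.000 mV.
V_a = V_low + 4023·LSB = -0.073 V; V_b = V_low + 4024·LSB = -0.072 V.

[-73.000 mV, -72.000 mV)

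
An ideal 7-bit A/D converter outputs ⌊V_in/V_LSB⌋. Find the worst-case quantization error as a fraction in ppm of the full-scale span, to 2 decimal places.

7812.50 ppm

Truncating → worst-case error = 1 LSB = V_FS/2^7, so 1e+06/128 = 7812.5 ppm of full scale.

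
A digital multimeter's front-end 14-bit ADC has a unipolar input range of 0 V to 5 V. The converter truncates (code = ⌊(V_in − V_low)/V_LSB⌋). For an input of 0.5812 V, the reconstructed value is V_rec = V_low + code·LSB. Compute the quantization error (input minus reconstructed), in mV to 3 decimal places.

0.145 mV

LSB = 5/2^14 = 305.18 µV.
(0.5812 − 0)/0.000305176 = 1904.4762; ⌊·⌋ gives code 1904.
V_rec = 0 + 1904·0.000305176 = 0.58105469 V.
Error = 0.5812 − 0.58105469 = 0.000145312 V = 0.145 mV.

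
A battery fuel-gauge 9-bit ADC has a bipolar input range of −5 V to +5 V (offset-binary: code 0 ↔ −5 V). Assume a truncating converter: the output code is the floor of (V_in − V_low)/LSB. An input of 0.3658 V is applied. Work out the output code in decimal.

LSB = 10 V / 512 = 19.531 mV.
(V_in − V_low)/LSB = (0.3658 − (−5)) / 0.0195312 = 274.729.
So the output code is 274.

code 274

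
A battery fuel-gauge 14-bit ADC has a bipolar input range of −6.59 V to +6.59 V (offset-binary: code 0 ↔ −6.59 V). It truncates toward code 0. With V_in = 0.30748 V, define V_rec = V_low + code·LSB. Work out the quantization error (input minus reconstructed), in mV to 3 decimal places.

Step size: 13.18 V ÷ 2^14 = 0.804 mV.
Scaled input = 8574.2270 LSBs, so code = 8574.
Code 8574 maps back to (−6.59) + 8574×0.000804443 V = 0.30729736 V.
Difference: 0.000182637 V → 0.183 mV.

0.183 mV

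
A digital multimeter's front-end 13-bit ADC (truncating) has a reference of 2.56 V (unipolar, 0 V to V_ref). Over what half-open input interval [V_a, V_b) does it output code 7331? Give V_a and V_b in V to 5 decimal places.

LSB = 2.56/2^13 = 312.50 µV.
V_a = V_low + 7331·LSB = 2.29094 V; V_b = V_low + 7332·LSB = 2.29125 V.

[2.29094 V, 2.29125 V)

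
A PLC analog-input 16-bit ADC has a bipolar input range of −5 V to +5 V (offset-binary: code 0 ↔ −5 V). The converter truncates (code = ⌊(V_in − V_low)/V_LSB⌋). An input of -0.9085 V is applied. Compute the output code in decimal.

code 26814

LSB = 10 V / 65536 = 152.59 µV.
(-0.9085 − (−5)) / 0.000152588 = 26814.054 LSBs.
Floor → code 26814.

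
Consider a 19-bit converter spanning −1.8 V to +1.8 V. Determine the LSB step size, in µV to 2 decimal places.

6.87 µV

Full-scale span = 3.6 V.
LSB = 3.6 / 2^19 = 3.6 / 524288 = 6.86646e-06 V = 6.87 µV.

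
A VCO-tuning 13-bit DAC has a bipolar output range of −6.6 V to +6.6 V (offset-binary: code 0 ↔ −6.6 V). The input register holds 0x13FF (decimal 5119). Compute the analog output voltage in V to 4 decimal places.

1.6484 V

LSB = 13.2 V / 2^13 = 1.611 mV.
Code 0x13FF = 5119 decimal.
V_out = (−6.6) + 5119 × 0.00161133 V = 1.64839 V.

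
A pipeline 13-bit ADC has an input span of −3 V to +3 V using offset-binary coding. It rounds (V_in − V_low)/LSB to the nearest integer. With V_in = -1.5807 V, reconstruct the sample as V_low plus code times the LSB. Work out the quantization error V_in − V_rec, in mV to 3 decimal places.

LSB = 6/2^13 = 0.732 mV.
(V_in − V_low)/LSB = (-1.5807 − (−3))/0.000732422 = 1937.8176 → code 1938 (round).
Code 1938 maps back to (−3) + 1938×0.000732422 V = -1.5805664 V.
Error = -1.5807 − (−1.5805664) = -0.000133594 V = -0.134 mV.

-0.134 mV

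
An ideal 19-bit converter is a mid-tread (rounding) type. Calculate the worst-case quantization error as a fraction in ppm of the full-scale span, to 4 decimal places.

Rounding → worst-case error = ½ LSB = V_FS/2^20, so 1e+06/1048576 = 0.953674 ppm of full scale.

0.9537 ppm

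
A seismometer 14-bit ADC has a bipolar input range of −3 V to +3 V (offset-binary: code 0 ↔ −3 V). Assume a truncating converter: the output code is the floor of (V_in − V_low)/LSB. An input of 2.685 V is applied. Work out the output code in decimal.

code 15523

Full-scale span = 6 V; LSB = 6/2^14 = 366.21 µV.
(2.685 − (−3)) / 0.000366211 = 15523.840 LSBs.
So the output code is 15523.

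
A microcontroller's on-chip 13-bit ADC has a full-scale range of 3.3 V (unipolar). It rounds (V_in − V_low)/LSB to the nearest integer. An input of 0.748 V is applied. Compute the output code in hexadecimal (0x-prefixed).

code 0x741 (decimal 1857)

LSB = 3.3 V / 8192 = 402.83 µV.
(V_in − V_low)/LSB = (0.748 − 0) / 0.000402832 = 1856.853.
So the output code is 1857.
In hexadecimal (0x-prefixed): 0x741.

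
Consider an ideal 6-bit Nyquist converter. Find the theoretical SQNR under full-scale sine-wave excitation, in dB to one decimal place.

SNR ≈ 6.02·N + 1.76 dB = 6.02·6 + 1.76 = 37.88 dB.

37.9 dB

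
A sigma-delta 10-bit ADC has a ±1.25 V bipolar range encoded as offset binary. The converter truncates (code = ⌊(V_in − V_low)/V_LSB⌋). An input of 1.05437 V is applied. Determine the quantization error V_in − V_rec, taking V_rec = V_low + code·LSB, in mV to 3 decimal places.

LSB = 2.5/2^10 = 2.441 mV.
Scaled input = 943.8700 LSBs, so code = 943.
V_rec = (−1.25) + 943·0.00244141 = 1.0522461 V.
V_in − V_rec = 0.00212391 V = 2.124 mV.

2.124 mV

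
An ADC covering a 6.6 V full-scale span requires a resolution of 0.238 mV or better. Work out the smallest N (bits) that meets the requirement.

Number of steps required ≥ 6.6 V / 0.238 mV = 27731.09.
Need 2^N ≥ 27731.09; 2^14 = 16384, 2^15 = 32768.
Minimum N = 15.

15 bits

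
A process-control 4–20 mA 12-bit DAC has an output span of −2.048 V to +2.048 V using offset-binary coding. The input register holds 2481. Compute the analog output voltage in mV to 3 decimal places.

LSB = 4.096 V / 2^12 = 1.000 mV.
V_out = (−2.048) + 2481 × 0.001 V = 0.433 V.
= 433.000 mV.

433.000 mV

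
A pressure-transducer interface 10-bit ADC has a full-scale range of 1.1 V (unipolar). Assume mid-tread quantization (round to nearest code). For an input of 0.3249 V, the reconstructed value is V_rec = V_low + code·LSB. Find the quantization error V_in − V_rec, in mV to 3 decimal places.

0.486 mV

LSB = 1.1/2^10 = 1.074 mV.
(0.3249 − 0)/0.00107422 = 302.4524; round gives code 302.
Code 302 maps back to 0 + 302×0.00107422 V = 0.32441406 V.
Error = 0.3249 − 0.32441406 = 0.000485937 V = 0.486 mV.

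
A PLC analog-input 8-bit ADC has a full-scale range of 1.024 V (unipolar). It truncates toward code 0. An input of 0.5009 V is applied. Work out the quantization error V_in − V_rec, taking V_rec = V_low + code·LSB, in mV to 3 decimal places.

Step size: 1.024 V ÷ 2^8 = 4.000 mV.
Scaled input = 125.2250 LSBs, so code = 125.
V_rec = 0 + 125·0.004 = 0.5 V.
V_in − V_rec = 0.0009 V = 0.900 mV.

0.900 mV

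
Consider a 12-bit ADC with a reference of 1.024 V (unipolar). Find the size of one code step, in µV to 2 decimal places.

Full-scale span = 1.024 V.
LSB = 1.024 / 2^12 = 1.024 / 4096 = 0.00025 V = 250.00 µV.

250.00 µV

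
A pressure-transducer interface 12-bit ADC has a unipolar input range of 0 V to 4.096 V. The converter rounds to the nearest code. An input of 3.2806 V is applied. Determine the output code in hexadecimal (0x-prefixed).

With 4096 levels over 4.096 V, one step is 1.000 mV.
Input sits at 3280.600 steps above V_low.
So the output code is 3281.
In hexadecimal (0x-prefixed): 0xCD1.

code 0xCD1 (decimal 3281)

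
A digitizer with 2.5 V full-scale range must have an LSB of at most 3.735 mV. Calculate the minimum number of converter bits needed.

10 bits

Number of steps required ≥ 2.5 V / 3.735 mV = 669.34.
Need 2^N ≥ 669.34; 2^9 = 512, 2^10 = 1024.
Minimum N = 10.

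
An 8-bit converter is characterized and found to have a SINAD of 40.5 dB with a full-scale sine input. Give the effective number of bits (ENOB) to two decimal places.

ENOB = (SINAD − 1.76) / 6.02 = (40.5 − 1.76)/6.02 = 6.435.

6.44 bits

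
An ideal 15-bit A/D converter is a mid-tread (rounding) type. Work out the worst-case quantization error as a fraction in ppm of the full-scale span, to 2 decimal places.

15.26 ppm

Rounding → worst-case error = ½ LSB = V_FS/2^16, so 1e+06/65536 = 15.2588 ppm of full scale.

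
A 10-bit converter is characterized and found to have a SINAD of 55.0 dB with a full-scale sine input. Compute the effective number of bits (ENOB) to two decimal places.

ENOB = (SINAD − 1.76) / 6.02 = (55.0 − 1.76)/6.02 = 8.844.

8.84 bits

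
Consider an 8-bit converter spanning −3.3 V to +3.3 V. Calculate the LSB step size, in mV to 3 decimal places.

Full-scale span = 6.6 V.
LSB = 6.6 / 2^8 = 6.6 / 256 = 0.0257812 V = 25.781 mV.

25.781 mV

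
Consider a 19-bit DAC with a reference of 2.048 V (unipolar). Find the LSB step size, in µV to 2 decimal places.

3.91 µV

Full-scale span = 2.048 V.
LSB = 2.048 / 2^19 = 2.048 / 524288 = 3.90625e-06 V = 3.91 µV.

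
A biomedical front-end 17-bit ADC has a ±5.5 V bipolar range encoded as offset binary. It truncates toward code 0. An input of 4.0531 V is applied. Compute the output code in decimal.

code 113831

With 131072 levels over 11 V, one step is 83.92 µV.
(V_in − V_low)/LSB = (4.0531 − (−5.5)) / 8.39233e-05 = 113831.266.
Floor → code 113831.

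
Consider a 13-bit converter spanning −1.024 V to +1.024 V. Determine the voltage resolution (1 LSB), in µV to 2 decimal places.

250.00 µV

Full-scale span = 2.048 V.
LSB = 2.048 / 2^13 = 2.048 / 8192 = 0.00025 V = 250.00 µV.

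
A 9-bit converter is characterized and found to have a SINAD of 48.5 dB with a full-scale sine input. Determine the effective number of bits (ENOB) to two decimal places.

7.76 bits

ENOB = (SINAD − 1.76) / 6.02 = (48.5 − 1.76)/6.02 = 7.764.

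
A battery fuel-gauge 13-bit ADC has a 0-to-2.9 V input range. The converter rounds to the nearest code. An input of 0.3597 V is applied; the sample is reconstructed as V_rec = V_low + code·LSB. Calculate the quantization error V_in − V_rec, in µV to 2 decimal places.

Step size: 2.9 V ÷ 2^13 = 354.00 µV.
(V_in − V_low)/LSB = (0.3597 − 0)/0.000354004 = 1016.0905 → code 1016 (round).
Reconstructed: 0.35966797 V.
Difference: 3.20313e-05 V → 32.03 µV.

32.03 µV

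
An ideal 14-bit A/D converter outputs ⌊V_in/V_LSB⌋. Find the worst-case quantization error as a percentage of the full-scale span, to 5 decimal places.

0.00610 %

Truncating → worst-case error = 1 LSB = V_FS/2^14, so 100/16384 = 0.00610352 % of full scale.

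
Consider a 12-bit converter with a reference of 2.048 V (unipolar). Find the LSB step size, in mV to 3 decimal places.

0.500 mV

Full-scale span = 2.048 V.
LSB = 2.048 / 2^12 = 2.048 / 4096 = 0.0005 V = 0.500 mV.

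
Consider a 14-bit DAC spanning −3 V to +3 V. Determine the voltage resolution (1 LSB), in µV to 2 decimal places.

Full-scale span = 6 V.
LSB = 6 / 2^14 = 6 / 16384 = 0.000366211 V = 366.21 µV.

366.21 µV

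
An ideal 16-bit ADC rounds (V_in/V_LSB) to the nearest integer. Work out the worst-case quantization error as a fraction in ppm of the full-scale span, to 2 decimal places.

7.63 ppm

Rounding → worst-case error = ½ LSB = V_FS/2^17, so 1e+06/131072 = 7.62939 ppm of full scale.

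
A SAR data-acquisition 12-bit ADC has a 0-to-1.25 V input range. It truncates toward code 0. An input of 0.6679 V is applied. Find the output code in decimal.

With 4096 levels over 1.25 V, one step is 305.18 µV.
(0.6679 − 0) / 0.000305176 = 2188.575 LSBs.
So the output code is 2188.

code 2188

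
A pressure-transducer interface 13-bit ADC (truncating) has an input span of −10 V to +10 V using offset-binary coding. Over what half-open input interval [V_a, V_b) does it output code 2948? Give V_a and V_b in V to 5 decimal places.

LSB = 20/2^13 = 2.441 mV.
V_a = V_low + 2948·LSB = -2.80273 V; V_b = V_low + 2949·LSB = -2.80029 V.

[-2.80273 V, -2.80029 V)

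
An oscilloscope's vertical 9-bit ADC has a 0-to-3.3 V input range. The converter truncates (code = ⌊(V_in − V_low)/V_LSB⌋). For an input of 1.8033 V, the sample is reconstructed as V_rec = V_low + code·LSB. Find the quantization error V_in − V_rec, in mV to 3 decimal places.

LSB = 3.3/2^9 = 6.445 mV.
Scaled input = 279.7847 LSBs, so code = 279.
V_rec = 0 + 279·0.00644531 = 1.7982422 V.
Difference: 0.00505781 V → 5.058 mV.

5.058 mV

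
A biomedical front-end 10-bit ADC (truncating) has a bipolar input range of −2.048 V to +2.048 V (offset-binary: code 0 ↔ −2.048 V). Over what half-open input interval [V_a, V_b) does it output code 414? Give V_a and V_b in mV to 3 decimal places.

[-392.000 mV, -388.000 mV)

LSB = 4.096/2^10 = 4.000 mV.
V_a = V_low + 414·LSB = -0.392 V; V_b = V_low + 415·LSB = -0.388 V.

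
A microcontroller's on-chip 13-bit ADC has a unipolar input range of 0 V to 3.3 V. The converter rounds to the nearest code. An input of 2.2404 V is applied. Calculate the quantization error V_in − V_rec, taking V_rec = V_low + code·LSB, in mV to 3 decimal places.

-0.152 mV

Step size: 3.3 V ÷ 2^13 = 402.83 µV.
Scaled input = 5561.6233 LSBs, so code = 5562.
Code 5562 maps back to 0 + 5562×0.000402832 V = 2.2405518 V.
Difference: -0.000151758 V → -0.152 mV.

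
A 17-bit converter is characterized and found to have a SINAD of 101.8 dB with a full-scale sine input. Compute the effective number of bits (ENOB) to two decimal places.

ENOB = (SINAD − 1.76) / 6.02 = (101.8 − 1.76)/6.02 = 16.618.

16.62 bits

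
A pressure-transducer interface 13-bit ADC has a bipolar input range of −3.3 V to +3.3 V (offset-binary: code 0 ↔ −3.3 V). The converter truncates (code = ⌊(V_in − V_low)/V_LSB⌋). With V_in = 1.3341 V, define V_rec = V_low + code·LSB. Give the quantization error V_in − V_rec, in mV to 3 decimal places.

0.726 mV

Step size: 6.6 V ÷ 2^13 = 0.806 mV.
(1.3341 − (−3.3))/0.000805664 = 5751.9011; ⌊·⌋ gives code 5751.
Reconstructed: 1.333374 V.
Error = 1.3341 − 1.333374 = 0.000725977 V = 0.726 mV.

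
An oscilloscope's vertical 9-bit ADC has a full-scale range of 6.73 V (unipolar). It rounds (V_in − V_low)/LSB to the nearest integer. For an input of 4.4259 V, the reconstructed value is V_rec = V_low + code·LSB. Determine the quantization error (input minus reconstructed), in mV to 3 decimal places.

-3.807 mV

LSB = 6.73/2^9 = 13.145 mV.
(4.4259 − 0)/0.0131445 = 336.7104; round gives code 337.
Code 337 maps back to 0 + 337×0.0131445 V = 4.429707 V.
V_in − V_rec = -0.00380703 V = -3.807 mV.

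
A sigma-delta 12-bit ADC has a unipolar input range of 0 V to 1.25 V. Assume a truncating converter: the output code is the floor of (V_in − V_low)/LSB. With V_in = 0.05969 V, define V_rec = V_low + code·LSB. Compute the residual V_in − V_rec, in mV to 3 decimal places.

0.181 mV

Step size: 1.25 V ÷ 2^12 = 305.18 µV.
(V_in − V_low)/LSB = (0.05969 − 0)/0.000305176 = 195.5922 → code 195 (floor).
V_rec = 0 + 195·0.000305176 = 0.059509277 V.
V_in − V_rec = 0.000180723 V = 0.181 mV.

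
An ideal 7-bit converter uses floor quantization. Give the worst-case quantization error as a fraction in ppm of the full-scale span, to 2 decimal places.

7812.50 ppm

Truncating → worst-case error = 1 LSB = V_FS/2^7, so 1e+06/128 = 7812.5 ppm of full scale.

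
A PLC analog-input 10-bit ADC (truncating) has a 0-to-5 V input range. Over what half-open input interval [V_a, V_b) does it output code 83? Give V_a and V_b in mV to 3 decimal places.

LSB = 5/2^10 = 4.883 mV.
V_a = V_low + 83·LSB = 0.405273 V; V_b = V_low + 84·LSB = 0.410156 V.

[405.273 mV, 410.156 mV)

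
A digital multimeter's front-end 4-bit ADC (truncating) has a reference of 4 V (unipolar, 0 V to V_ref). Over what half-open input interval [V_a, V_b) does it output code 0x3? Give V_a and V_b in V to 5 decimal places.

LSB = 4/2^4 = 250.000 mV.
Code 0x3 = 3 decimal.
V_a = V_low + 3·LSB = 0.75 V; V_b = V_low + 4·LSB = 1 V.

[0.75000 V, 1.00000 V)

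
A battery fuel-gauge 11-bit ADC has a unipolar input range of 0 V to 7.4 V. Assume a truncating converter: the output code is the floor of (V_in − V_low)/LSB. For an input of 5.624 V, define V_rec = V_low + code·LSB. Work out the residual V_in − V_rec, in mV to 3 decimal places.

1.734 mV

LSB = 7.4/2^11 = 3.613 mV.
Scaled input = 1556.4800 LSBs, so code = 1556.
Reconstructed: 5.6222656 V.
Error = 5.624 − 5.6222656 = 0.00173438 V = 1.734 mV.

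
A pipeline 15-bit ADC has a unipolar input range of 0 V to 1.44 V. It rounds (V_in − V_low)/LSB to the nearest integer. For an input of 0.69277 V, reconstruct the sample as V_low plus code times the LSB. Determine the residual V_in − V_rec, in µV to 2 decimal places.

16.09 µV

Step size: 1.44 V ÷ 2^15 = 43.95 µV.
(0.69277 − 0)/4.39453e-05 = 15764.3662; round gives code 15764.
Reconstructed: 0.69275391 V.
Error = 0.69277 − 0.69275391 = 1.60938e-05 V = 16.09 µV.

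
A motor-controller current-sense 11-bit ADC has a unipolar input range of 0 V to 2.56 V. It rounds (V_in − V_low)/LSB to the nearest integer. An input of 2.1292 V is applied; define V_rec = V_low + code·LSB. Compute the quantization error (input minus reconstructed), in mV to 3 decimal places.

Step size: 2.56 V ÷ 2^11 = 1.250 mV.
(V_in − V_low)/LSB = (2.1292 − 0)/0.00125 = 1703.3600 → code 1703 (round).
V_rec = 0 + 1703·0.00125 = 2.12875 V.
V_in − V_rec = 0.00045 V = 0.450 mV.

0.450 mV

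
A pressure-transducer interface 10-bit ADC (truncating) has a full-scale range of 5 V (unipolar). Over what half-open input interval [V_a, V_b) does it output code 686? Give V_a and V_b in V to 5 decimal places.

[3.34961 V, 3.35449 V)

LSB = 5/2^10 = 4.883 mV.
V_a = V_low + 686·LSB = 3.34961 V; V_b = V_low + 687·LSB = 3.35449 V.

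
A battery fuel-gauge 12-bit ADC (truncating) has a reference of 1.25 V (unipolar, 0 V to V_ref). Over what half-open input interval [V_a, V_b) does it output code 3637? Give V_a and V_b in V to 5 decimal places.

[1.10992 V, 1.11023 V)

LSB = 1.25/2^12 = 305.18 µV.
V_a = V_low + 3637·LSB = 1.10992 V; V_b = V_low + 3638·LSB = 1.11023 V.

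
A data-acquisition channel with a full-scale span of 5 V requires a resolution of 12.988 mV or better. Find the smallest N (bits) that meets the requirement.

Number of steps required ≥ 5 V / 12.988 mV = 384.97.
Need 2^N ≥ 384.97; 2^8 = 256, 2^9 = 512.
Minimum N = 9.

9 bits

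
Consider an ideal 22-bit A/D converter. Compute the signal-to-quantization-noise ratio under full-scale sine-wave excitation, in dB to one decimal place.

134.2 dB

SNR ≈ 6.02·N + 1.76 dB = 6.02·22 + 1.76 = 134.20 dB.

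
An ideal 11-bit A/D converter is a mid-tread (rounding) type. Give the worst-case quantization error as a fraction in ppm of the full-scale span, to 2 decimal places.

244.14 ppm

Rounding → worst-case error = ½ LSB = V_FS/2^12, so 1e+06/4096 = 244.141 ppm of full scale.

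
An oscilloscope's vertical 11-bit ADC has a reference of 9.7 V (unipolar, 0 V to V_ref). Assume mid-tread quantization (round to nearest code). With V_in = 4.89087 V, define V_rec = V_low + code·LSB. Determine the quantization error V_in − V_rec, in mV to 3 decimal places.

Step size: 9.7 V ÷ 2^11 = 4.736 mV.
Scaled input = 1032.6290 LSBs, so code = 1033.
Reconstructed: 4.892627 V.
V_in − V_rec = -0.00175695 V = -1.757 mV.

-1.757 mV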